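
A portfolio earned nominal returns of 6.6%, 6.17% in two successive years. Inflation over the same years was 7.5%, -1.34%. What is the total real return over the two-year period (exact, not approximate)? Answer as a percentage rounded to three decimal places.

6.711%

Nominal growth factor = 1.0660 × 1.0617 = 1.131772
Price-level growth factor = 1.0750 × 0.9866 = 1.060595
Real growth factor = 1.131772 / 1.060595 = 1.067111
Total real return = 1.067111 − 1 → 6.711%.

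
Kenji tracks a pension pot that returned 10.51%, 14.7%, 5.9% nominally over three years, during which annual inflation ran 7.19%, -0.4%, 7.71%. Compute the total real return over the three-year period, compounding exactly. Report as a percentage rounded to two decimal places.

16.73%

Compound the nominal returns: 1.1051 × 1.1470 × 1.0590 = 1.342335.
Compound inflation: 1.0719 × 0.9960 × 1.0771 = 1.149925.
Deflate: 1.342335 / 1.149925 = 1.167324.
Total real return = 1.167324 − 1 → 16.73%.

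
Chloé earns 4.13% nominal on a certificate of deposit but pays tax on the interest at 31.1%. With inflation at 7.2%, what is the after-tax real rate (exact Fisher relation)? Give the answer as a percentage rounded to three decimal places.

After-tax nominal return = 4.13% × (1 − 0.311) = 2.84557%.
1 + r = 1.0284557 / 1.07200 = 0.959380
After-tax real rate = 0.959380 − 1 → -4.062%.

-4.062%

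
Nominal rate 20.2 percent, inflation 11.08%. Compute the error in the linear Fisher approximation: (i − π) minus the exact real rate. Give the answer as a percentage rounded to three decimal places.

Approximate: r ≈ 20.200% − 11.080% = 9.1200%
Exact: (1 + 0.2020)/(1 + 0.1108) − 1 = 8.2103%
Error = 9.1200% − 8.2103% = 0.9097% → 0.910%.

0.910%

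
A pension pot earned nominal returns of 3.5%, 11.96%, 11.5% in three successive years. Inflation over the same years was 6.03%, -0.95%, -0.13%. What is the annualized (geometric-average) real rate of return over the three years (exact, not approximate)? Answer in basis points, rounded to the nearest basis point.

Nominal growth factor = 1.0350 × 1.1196 × 1.1150 = 1.29204639
Price-level growth factor = 1.0603 × 0.9905 × 0.9987 = 1.04886185
Real growth factor = 1.29204639 / 1.04886185 = 1.23185564
Annualized real rate = 1.23185564^(1/3) − 1 = 7.1980% → 720 basis points.

720 basis points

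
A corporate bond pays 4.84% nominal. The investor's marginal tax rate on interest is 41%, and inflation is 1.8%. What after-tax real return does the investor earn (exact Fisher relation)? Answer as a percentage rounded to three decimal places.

After-tax nominal return = 4.84% × (1 − 0.41) = 2.8556%.
1 + r = 1.028556 / 1.01800 = 1.010369
After-tax real rate = 1.010369 − 1 → 1.037%.

1.037%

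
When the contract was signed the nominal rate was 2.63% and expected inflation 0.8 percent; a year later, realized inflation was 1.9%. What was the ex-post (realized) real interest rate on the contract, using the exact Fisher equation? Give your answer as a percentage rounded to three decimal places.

0.716%

Ex-post: (1 + 0.0263)/(1 + 0.0190) − 1 = 0.7164%
So the realized real rate is 0.716%.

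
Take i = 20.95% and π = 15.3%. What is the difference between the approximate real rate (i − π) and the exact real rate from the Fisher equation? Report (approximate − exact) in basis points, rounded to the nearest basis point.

Approximate: r ≈ 20.950% − 15.300% = 5.6500%
Exact: (1 + 0.2095)/(1 + 0.1530) − 1 = 4.9003%
Error = 5.6500% − 4.9003% = 0.7497% → 75 basis points.

75 basis points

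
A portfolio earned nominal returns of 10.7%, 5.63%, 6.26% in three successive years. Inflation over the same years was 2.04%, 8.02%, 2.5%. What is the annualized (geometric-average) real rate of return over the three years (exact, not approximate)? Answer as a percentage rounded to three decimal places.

3.221%

Compound the nominal returns: 1.1070 × 1.0563 × 1.0626 = 1.24252379.
Compound inflation: 1.0204 × 1.0802 × 1.0250 = 1.12979198.
Deflate: 1.24252379 / 1.12979198 = 1.09978103.
Annualized real rate = 1.09978103^(1/3) − 1 = 3.2212% → 3.221%.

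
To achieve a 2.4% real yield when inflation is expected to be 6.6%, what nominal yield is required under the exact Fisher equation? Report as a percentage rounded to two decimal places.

9.16%

(1 + i) = (1 + r)(1 + π) = 1.02400 × 1.06600 = 1.091584
i = 1.091584 − 1, so the required nominal rate is 9.16%.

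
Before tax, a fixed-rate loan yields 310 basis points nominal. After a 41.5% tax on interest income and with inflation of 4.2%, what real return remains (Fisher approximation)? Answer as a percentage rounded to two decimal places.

After-tax nominal return = 3.1% × (1 − 0.415) = 1.8135%.
r ≈ 1.8135% − 4.2% → -2.39%.

-2.39%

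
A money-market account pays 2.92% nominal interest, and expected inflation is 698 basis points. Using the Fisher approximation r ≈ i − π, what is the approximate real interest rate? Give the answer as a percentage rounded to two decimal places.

-4.06%

r ≈ i − π = 2.92% − 6.98% = -4.06%.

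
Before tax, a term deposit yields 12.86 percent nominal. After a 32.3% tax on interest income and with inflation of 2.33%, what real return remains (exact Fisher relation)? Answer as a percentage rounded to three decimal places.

After-tax nominal return = 12.86% × (1 − 0.323) = 8.70622%.
1 + r = 1.0870622 / 1.02330 = 1.062310
After-tax real rate = 1.062310 − 1 → 6.231%.

6.231%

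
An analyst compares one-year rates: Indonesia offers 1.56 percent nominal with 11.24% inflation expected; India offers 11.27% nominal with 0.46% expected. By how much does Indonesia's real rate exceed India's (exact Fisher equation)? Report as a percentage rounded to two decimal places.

-19.46%

Indonesia: (1 + 0.0156)/(1 + 0.1124) − 1 = -8.7019%
India: (1 + 0.1127)/(1 + 0.0046) − 1 = 10.7605%
Differential = -8.7019% − 10.7605% = -19.4624% → -19.46%.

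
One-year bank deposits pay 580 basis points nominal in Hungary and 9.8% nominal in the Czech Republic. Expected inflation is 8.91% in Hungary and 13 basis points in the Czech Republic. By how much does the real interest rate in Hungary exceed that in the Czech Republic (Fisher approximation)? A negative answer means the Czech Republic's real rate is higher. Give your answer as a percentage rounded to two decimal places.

-12.78%

Hungary: 5.8% − 8.91% = -3.110%
The Czech Republic: 9.8% − 0.13% = 9.670%
Differential = -12.780% → -12.78%.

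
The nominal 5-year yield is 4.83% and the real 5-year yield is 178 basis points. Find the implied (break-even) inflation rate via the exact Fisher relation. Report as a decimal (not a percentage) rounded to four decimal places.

(1 + π) = (1 + i)/(1 + r) = 1.04830 / 1.01780 = 1.029967
Break-even inflation = 1.029967 − 1 → 0.0300.

0.0300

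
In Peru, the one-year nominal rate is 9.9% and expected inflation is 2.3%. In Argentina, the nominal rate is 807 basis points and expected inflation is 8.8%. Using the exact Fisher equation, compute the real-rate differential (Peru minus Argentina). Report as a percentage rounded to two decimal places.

Peru: (1 + 0.0990)/(1 + 0.0230) − 1 = 7.4291%
Argentina: (1 + 0.0807)/(1 + 0.0880) − 1 = -0.6710%
Differential = 7.4291% − (-0.6710%) = 8.1001% → 8.10%.

8.10%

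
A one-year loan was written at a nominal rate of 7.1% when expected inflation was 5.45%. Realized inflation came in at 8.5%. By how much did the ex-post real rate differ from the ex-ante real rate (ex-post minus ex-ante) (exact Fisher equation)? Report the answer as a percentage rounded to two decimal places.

-2.86%

Ex-ante: (1 + 0.0710)/(1 + 0.0545) − 1 = 1.56472%
Ex-post: (1 + 0.0710)/(1 + 0.0850) − 1 = -1.29032%
Difference (ex-post − ex-ante) = -2.85505% → -2.86%.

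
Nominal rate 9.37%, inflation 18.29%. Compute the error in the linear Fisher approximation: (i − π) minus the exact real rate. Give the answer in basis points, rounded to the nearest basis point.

-138 basis points

Approximate: r ≈ 9.370% − 18.290% = -8.9200%
Exact: (1 + 0.0937)/(1 + 0.1829) − 1 = -7.5408%
Error = -8.9200% − (-7.5408%) = -1.3792% → -138 basis points.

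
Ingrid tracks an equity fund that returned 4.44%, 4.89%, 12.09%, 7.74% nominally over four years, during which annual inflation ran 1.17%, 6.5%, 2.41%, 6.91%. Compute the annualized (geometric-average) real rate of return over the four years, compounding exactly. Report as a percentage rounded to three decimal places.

Nominal growth factor = 1.0444 × 1.0489 × 1.1209 × 1.0774 = 1.32295414
Price-level growth factor = 1.0117 × 1.0650 × 1.0241 × 1.0691 = 1.17967412
Real growth factor = 1.32295414 / 1.17967412 = 1.12145728
Annualized real rate = 1.12145728^(1/4) − 1 = 2.9072% → 2.907%.

2.907%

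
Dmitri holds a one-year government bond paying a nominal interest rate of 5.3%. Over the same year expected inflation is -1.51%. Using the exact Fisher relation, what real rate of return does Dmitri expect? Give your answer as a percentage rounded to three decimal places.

6.914%

1 + r = 1.05300 / 0.98490 = 1.069144
r = 1.069144 − 1 = 6.9144%, i.e. 6.914%.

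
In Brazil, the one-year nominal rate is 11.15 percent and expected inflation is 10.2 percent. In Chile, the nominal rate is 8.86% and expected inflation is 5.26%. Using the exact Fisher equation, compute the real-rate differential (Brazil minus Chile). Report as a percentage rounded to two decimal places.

Brazil: (1 + 0.1115)/(1 + 0.1020) − 1 = 0.8621%
Chile: (1 + 0.0886)/(1 + 0.0526) − 1 = 3.4201%
Differential = 0.8621% − 3.4201% = -2.5580% → -2.56%.

-2.56%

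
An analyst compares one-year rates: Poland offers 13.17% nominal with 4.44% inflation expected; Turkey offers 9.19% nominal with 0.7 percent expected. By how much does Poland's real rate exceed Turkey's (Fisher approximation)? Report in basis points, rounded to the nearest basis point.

24 basis points

Poland: 13.17% − 4.44% = 8.730%
Turkey: 9.19% − 0.7% = 8.490%
Differential = 0.240% → 24 basis points.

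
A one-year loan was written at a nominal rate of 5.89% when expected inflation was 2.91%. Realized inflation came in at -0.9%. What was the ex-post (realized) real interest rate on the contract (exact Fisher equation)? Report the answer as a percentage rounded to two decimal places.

6.85%

Ex-post: (1 + 0.0589)/(1 − 0.0090) − 1 = 6.8517%
So the realized real rate is 6.85%.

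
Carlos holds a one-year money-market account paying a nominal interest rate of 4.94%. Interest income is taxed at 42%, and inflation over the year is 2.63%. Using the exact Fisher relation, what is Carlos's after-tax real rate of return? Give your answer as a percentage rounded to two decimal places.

After-tax nominal return = 4.94% × (1 − 0.42) = 2.8652%.
1 + r = 1.028652 / 1.02630 = 1.002292
After-tax real rate = 1.002292 − 1 → 0.23%.

0.23%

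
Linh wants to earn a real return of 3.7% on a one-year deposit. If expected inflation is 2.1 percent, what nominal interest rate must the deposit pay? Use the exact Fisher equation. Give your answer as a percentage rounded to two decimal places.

5.88%

(1 + i) = (1 + r)(1 + π) = 1.03700 × 1.02100 = 1.058777
i = 1.058777 − 1, so the required nominal rate is 5.88%.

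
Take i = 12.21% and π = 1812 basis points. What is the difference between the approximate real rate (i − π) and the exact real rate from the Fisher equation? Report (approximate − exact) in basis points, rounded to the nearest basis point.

-91 basis points

Approximate: r ≈ 12.210% − 18.120% = -5.9100%
Exact: (1 + 0.1221)/(1 + 0.1812) − 1 = -5.0034%
Error = -5.9100% − (-5.0034%) = -0.9066% → -91 basis points.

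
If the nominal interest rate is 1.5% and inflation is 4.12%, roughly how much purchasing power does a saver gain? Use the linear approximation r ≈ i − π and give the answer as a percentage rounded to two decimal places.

-2.62%

r ≈ i − π = 1.5% − 4.12% = -2.62%.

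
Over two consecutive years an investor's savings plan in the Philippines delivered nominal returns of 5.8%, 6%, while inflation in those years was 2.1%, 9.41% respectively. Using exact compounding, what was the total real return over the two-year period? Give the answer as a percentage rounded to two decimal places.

Compound the nominal returns: 1.0580 × 1.0600 = 1.121480.
Compound inflation: 1.0210 × 1.0941 = 1.117076.
Deflate: 1.121480 / 1.117076 = 1.003942.
Total real return = 1.003942 − 1 → 0.39%.

0.39%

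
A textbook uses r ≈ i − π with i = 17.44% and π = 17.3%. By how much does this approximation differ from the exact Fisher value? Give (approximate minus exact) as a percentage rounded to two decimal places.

0.02%

Approximate: r ≈ 17.440% − 17.300% = 0.1400%
Exact: (1 + 0.1744)/(1 + 0.1730) − 1 = 0.1194%
Error = 0.1400% − 0.1194% = 0.0206% → 0.02%.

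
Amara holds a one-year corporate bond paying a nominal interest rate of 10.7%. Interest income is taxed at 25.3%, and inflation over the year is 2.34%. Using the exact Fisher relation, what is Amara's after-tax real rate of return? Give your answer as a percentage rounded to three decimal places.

After-tax nominal return = 10.7% × (1 − 0.253) = 7.9929%.
1 + r = 1.079929 / 1.02340 = 1.055236
After-tax real rate = 1.055236 − 1 → 5.524%.

5.524%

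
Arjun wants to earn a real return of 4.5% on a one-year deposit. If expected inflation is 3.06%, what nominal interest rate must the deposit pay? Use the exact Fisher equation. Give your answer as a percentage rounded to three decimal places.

(1 + i) = (1 + r)(1 + π) = 1.04500 × 1.03060 = 1.076977
i = 1.076977 − 1, so the required nominal rate is 7.698%.

7.698%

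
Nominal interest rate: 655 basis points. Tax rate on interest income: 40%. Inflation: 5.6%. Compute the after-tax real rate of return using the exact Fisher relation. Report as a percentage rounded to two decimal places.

-1.58%

After-tax nominal return = 6.55% × (1 − 0.4) = 3.9300%.
1 + r = 1.03930 / 1.05600 = 0.984186
After-tax real rate = 0.984186 − 1 → -1.58%.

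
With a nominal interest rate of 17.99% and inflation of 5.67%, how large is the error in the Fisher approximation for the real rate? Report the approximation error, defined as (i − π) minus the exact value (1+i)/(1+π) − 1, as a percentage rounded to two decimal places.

0.66%

Approximate: r ≈ 17.990% − 5.670% = 12.3200%
Exact: (1 + 0.1799)/(1 + 0.0567) − 1 = 11.6589%
Error = 12.3200% − 11.6589% = 0.6611% → 0.66%.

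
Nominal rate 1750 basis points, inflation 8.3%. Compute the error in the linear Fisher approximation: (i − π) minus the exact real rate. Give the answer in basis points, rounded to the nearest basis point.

Approximate: r ≈ 17.500% − 8.300% = 9.2000%
Exact: (1 + 0.1750)/(1 + 0.0830) − 1 = 8.4949%
Error = 9.2000% − 8.4949% = 0.7051% → 71 basis points.

71 basis points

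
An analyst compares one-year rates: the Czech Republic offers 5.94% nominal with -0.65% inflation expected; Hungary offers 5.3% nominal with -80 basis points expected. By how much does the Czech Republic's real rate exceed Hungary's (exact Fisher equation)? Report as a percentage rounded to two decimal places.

The Czech Republic: (1 + 0.0594)/(1 − 0.0065) − 1 = 6.6331%
Hungary: (1 + 0.0530)/(1 − 0.0080) − 1 = 6.1492%
Differential = 6.6331% − 6.1492% = 0.4839% → 0.48%.

0.48%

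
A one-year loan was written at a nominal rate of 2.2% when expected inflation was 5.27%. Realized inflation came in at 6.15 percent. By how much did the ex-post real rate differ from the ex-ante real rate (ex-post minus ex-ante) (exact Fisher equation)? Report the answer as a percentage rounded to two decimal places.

Ex-ante: (1 + 0.0220)/(1 + 0.0527) − 1 = -2.9163%
Ex-post: (1 + 0.0220)/(1 + 0.0615) − 1 = -3.7211%
Difference (ex-post − ex-ante) = -0.8048% → -0.80%.

-0.80%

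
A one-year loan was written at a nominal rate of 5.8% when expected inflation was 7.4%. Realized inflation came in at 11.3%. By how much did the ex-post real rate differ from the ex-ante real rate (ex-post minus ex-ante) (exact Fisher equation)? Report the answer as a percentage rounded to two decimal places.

Ex-ante: (1 + 0.0580)/(1 + 0.0740) − 1 = -1.4898%
Ex-post: (1 + 0.0580)/(1 + 0.1130) − 1 = -4.9416%
Difference (ex-post − ex-ante) = -3.4518% → -3.45%.

-3.45%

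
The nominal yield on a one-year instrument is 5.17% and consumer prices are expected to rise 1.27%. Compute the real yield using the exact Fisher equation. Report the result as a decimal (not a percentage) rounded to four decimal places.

1 + r = 1.05170 / 1.01270 = 1.038511
r = 1.038511 − 1 = 3.8511%, i.e. 0.0385.

0.0385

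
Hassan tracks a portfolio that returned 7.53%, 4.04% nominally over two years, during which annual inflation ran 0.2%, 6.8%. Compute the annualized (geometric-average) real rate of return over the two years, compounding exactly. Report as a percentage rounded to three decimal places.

Nominal growth factor = 1.0753 × 1.0404 = 1.11874212
Price-level growth factor = 1.0020 × 1.0680 = 1.07013600
Real growth factor = 1.11874212 / 1.07013600 = 1.04542051
Annualized real rate = 1.04542051^(1/2) − 1 = 2.2458% → 2.246%.

2.246%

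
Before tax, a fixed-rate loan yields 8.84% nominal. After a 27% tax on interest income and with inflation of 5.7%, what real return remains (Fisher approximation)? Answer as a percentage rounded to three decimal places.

0.753%

After-tax nominal return = 8.84% × (1 − 0.27) = 6.4532%.
r ≈ 6.4532% − 5.7% → 0.753%.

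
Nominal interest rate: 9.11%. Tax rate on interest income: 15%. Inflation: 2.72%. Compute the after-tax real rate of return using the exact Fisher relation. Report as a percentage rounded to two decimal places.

After-tax nominal return = 9.11% × (1 − 0.15) = 7.7435%.
1 + r = 1.077435 / 1.02720 = 1.048905
After-tax real rate = 1.048905 − 1 → 4.89%.

4.89%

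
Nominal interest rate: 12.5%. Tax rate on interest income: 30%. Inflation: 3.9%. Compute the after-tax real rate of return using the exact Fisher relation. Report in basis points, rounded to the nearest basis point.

467 basis points

After-tax nominal return = 12.5% × (1 − 0.3) = 8.7500%.
1 + r = 1.08750 / 1.03900 = 1.046679
After-tax real rate = 1.046679 − 1 → 467 basis points.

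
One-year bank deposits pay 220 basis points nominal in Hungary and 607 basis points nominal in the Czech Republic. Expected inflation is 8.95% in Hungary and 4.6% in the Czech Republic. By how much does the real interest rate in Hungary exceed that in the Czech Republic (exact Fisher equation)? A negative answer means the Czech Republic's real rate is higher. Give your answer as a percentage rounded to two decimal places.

Hungary: (1 + 0.0220)/(1 + 0.0895) − 1 = -6.1955%
The Czech Republic: (1 + 0.0607)/(1 + 0.0460) − 1 = 1.4054%
Differential = -6.1955% − 1.4054% = -7.6009% → -7.60%.

-7.60%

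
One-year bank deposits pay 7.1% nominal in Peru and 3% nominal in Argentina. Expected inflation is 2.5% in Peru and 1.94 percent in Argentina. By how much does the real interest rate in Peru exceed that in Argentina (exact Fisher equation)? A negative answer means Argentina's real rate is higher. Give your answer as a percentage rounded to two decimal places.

Peru: (1 + 0.0710)/(1 + 0.0250) − 1 = 4.4878%
Argentina: (1 + 0.0300)/(1 + 0.0194) − 1 = 1.0398%
Differential = 4.4878% − 1.0398% = 3.4480% → 3.45%.

3.45%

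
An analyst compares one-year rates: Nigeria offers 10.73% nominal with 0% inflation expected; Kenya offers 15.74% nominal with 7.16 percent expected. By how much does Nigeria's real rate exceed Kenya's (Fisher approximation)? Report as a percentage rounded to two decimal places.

Nigeria: 10.73% − 0% = 10.730%
Kenya: 15.74% − 7.16% = 8.580%
Differential = 2.150% → 2.15%.

2.15%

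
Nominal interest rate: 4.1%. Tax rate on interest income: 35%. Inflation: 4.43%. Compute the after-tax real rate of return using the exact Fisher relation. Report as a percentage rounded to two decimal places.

After-tax nominal return = 4.1% × (1 − 0.35) = 2.6650%.
1 + r = 1.02665 / 1.04430 = 0.983099
After-tax real rate = 0.983099 − 1 → -1.69%.

-1.69%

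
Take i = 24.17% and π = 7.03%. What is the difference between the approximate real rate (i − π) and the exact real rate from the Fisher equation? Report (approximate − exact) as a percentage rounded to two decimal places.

1.13%

Approximate: r ≈ 24.170% − 7.030% = 17.1400%
Exact: (1 + 0.2417)/(1 + 0.0703) − 1 = 16.0142%
Error = 17.1400% − 16.0142% = 1.1258% → 1.13%.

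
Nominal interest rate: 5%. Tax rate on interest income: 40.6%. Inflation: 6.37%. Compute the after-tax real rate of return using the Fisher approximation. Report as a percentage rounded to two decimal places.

-3.40%

After-tax nominal return = 5% × (1 − 0.406) = 2.9700%.
r ≈ 2.9700% − 6.37% → -3.40%.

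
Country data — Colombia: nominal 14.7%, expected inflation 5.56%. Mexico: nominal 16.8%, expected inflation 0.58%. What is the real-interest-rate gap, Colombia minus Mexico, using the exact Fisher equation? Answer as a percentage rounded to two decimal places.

-7.47%

Colombia: (1 + 0.1470)/(1 + 0.0556) − 1 = 8.6586%
Mexico: (1 + 0.1680)/(1 + 0.0058) − 1 = 16.1265%
Differential = 8.6586% − 16.1265% = -7.4679% → -7.47%.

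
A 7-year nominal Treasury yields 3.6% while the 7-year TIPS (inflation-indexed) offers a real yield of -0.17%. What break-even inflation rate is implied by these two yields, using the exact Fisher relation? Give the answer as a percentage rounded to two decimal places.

(1 + π) = (1 + i)/(1 + r) = 1.03600 / 0.99830 = 1.037764
Break-even inflation = 1.037764 − 1 → 3.78%.

3.78%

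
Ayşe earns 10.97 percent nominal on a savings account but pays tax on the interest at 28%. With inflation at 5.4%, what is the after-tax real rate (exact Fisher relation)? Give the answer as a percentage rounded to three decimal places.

After-tax nominal return = 10.97% × (1 − 0.28) = 7.8984%.
1 + r = 1.078984 / 1.05400 = 1.023704
After-tax real rate = 1.023704 − 1 → 2.370%.

2.370%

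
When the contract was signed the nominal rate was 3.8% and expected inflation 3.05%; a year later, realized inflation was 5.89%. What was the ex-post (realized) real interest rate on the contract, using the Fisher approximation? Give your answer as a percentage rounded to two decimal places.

-2.09%

Ex-post: 3.8% − 5.89% = -2.090%
So the realized real rate is -2.09%.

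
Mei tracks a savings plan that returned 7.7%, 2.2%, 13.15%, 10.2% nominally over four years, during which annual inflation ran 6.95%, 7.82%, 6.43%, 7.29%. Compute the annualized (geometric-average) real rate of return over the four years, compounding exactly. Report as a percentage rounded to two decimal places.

Compound the nominal returns: 1.0770 × 1.0220 × 1.1315 × 1.1020 = 1.37246966.
Compound inflation: 1.0695 × 1.0782 × 1.0643 × 1.0729 = 1.31675029.
Deflate: 1.37246966 / 1.31675029 = 1.04231582.
Annualized real rate = 1.04231582^(1/4) − 1 = 1.0415% → 1.04%.

1.04%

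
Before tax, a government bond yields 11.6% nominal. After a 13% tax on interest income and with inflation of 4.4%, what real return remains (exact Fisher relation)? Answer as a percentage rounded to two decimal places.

5.45%

After-tax nominal return = 11.6% × (1 − 0.13) = 10.0920%.
1 + r = 1.10092 / 1.04400 = 1.054521
After-tax real rate = 1.054521 − 1 → 5.45%.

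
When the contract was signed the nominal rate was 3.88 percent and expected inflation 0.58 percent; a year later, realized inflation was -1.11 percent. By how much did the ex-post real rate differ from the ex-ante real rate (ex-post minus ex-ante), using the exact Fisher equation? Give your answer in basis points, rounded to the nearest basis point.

Ex-ante: (1 + 0.0388)/(1 + 0.0058) − 1 = 3.28097%
Ex-post: (1 + 0.0388)/(1 − 0.0111) − 1 = 5.04601%
Difference (ex-post − ex-ante) = 1.76504% → 177 basis points.

177 basis points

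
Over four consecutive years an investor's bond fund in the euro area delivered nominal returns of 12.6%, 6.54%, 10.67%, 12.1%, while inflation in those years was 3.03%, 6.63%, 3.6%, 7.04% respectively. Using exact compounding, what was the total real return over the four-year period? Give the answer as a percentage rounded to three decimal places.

Compound the nominal returns: 1.1260 × 1.0654 × 1.1067 × 1.1210 = 1.488287.
Compound inflation: 1.0303 × 1.0663 × 1.0360 × 1.0704 = 1.218285.
Deflate: 1.488287 / 1.218285 = 1.221624.
Total real return = 1.221624 − 1 → 22.162%.

22.162%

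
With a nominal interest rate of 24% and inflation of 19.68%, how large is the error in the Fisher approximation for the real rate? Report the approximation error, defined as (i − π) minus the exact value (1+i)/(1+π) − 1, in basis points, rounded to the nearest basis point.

71 basis points

Approximate: r ≈ 24.000% − 19.680% = 4.3200%
Exact: (1 + 0.2400)/(1 + 0.1968) − 1 = 3.6096%
Error = 4.3200% − 3.6096% = 0.7104% → 71 basis points.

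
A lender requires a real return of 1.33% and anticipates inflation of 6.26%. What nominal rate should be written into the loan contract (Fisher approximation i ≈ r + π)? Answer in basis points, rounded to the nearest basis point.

759 basis points

i ≈ r + π = 1.33% + 6.26% = 759 basis points.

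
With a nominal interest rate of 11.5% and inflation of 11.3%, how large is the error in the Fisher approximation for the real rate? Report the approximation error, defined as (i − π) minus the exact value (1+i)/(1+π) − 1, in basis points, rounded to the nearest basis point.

Approximate: r ≈ 11.500% − 11.300% = 0.2000%
Exact: (1 + 0.1150)/(1 + 0.1130) − 1 = 0.1797%
Error = 0.2000% − 0.1797% = 0.0203% → 2 basis points.

2 basis points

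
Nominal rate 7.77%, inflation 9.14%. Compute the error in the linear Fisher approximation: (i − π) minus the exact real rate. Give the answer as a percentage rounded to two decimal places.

Approximate: r ≈ 7.770% − 9.140% = -1.3700%
Exact: (1 + 0.0777)/(1 + 0.0914) − 1 = -1.2553%
Error = -1.3700% − (-1.2553%) = -0.1147% → -0.11%.

-0.11%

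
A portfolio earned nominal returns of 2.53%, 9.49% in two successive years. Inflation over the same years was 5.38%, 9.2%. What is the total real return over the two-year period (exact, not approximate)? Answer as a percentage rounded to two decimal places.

Nominal growth factor = 1.0253 × 1.0949 = 1.122601
Price-level growth factor = 1.0538 × 1.0920 = 1.150750
Real growth factor = 1.122601 / 1.150750 = 0.975539
Total real return = 0.975539 − 1 → -2.45%.

-2.45%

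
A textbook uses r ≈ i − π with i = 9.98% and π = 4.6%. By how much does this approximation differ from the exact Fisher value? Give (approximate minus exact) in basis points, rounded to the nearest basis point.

Approximate: r ≈ 9.980% − 4.600% = 5.3800%
Exact: (1 + 0.0998)/(1 + 0.0460) − 1 = 5.1434%
Error = 5.3800% − 5.1434% = 0.2366% → 24 basis points.

24 basis points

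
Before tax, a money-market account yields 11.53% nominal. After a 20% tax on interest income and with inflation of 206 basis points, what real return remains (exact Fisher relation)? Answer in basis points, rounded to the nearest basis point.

702 basis points

After-tax nominal return = 11.53% × (1 − 0.2) = 9.2240%.
1 + r = 1.09224 / 1.02060 = 1.070194
After-tax real rate = 1.070194 − 1 → 702 basis points.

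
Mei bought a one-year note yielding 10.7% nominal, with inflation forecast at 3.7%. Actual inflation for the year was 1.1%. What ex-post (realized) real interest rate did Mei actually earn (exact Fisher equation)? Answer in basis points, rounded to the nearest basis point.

Ex-post: (1 + 0.1070)/(1 + 0.0110) − 1 = 9.4955%
So the realized real rate is 950 basis points.

950 basis points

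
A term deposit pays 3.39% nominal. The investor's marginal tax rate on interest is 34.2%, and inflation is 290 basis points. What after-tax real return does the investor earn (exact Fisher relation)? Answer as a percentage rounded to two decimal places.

-0.65%

After-tax nominal return = 3.39% × (1 − 0.342) = 2.23062%.
1 + r = 1.0223062 / 1.02900 = 0.993495
After-tax real rate = 0.993495 − 1 → -0.65%.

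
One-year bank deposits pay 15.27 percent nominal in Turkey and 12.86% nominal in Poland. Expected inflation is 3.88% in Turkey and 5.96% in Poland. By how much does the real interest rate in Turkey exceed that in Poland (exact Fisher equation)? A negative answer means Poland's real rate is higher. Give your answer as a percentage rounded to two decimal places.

4.45%

Turkey: (1 + 0.1527)/(1 + 0.0388) − 1 = 10.9646%
Poland: (1 + 0.1286)/(1 + 0.0596) − 1 = 6.5119%
Differential = 10.9646% − 6.5119% = 4.4527% → 4.45%.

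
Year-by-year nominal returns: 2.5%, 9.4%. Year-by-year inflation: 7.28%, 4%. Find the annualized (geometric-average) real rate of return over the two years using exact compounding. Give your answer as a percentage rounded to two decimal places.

0.25%

Compound the nominal returns: 1.0250 × 1.0940 = 1.12135000.
Compound inflation: 1.0728 × 1.0400 = 1.11571200.
Deflate: 1.12135000 / 1.11571200 = 1.00505328.
Annualized real rate = 1.00505328^(1/2) − 1 = 0.2523% → 0.25%.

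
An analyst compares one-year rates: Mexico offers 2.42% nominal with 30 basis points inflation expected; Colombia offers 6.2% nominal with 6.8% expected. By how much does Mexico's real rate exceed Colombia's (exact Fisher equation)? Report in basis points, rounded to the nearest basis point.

Mexico: (1 + 0.0242)/(1 + 0.0030) − 1 = 2.1137%
Colombia: (1 + 0.0620)/(1 + 0.0680) − 1 = -0.5618%
Differential = 2.1137% − (-0.5618%) = 2.6755% → 268 basis points.

268 basis points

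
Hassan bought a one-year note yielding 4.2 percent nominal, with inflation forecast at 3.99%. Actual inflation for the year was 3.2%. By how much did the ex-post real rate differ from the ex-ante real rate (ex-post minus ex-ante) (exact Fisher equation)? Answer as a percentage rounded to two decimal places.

Ex-ante: (1 + 0.0420)/(1 + 0.0399) − 1 = 0.2019%
Ex-post: (1 + 0.0420)/(1 + 0.0320) − 1 = 0.9690%
Difference (ex-post − ex-ante) = 0.7670% → 0.77%.

0.77%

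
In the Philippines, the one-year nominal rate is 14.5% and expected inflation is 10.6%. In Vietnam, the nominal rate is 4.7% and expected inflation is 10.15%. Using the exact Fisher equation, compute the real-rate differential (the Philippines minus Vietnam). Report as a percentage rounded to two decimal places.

8.47%

The Philippines: (1 + 0.1450)/(1 + 0.1060) − 1 = 3.5262%
Vietnam: (1 + 0.0470)/(1 + 0.1015) − 1 = -4.9478%
Differential = 3.5262% − (-4.9478%) = 8.4740% → 8.47%.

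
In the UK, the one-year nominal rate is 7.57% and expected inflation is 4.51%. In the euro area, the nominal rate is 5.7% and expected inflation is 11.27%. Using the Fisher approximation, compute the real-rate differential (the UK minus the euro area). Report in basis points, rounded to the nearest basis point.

The UK: 7.57% − 4.51% = 3.060%
The euro area: 5.7% − 11.27% = -5.570%
Differential = 8.630% → 863 basis points.

863 basis points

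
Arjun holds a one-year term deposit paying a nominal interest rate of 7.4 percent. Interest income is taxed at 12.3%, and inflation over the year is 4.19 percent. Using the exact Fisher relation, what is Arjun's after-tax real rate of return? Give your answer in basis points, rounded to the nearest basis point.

221 basis points

After-tax nominal return = 7.4% × (1 − 0.123) = 6.4898%.
1 + r = 1.064898 / 1.04190 = 1.022073
After-tax real rate = 1.022073 − 1 → 221 basis points.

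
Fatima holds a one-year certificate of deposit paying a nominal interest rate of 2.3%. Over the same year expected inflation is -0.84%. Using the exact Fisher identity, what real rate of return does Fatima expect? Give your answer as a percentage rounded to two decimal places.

3.17%

By the Fisher identity, 1 + r = (1 + i)/(1 + π).
1 + r = 1.02300 / 0.99160 = 1.031666
r = 1.031666 − 1 = 3.1666%, i.e. 3.17%.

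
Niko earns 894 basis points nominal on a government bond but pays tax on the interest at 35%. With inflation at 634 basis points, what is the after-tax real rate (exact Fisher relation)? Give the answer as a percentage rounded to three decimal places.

-0.497%

After-tax nominal return = 8.94% × (1 − 0.35) = 5.8110%.
1 + r = 1.05811 / 1.06340 = 0.9950254
After-tax real rate = 0.9950254 − 1 → -0.497%.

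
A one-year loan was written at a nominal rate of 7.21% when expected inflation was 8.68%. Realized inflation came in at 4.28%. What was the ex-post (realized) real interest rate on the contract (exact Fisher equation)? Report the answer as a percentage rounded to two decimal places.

Ex-post: (1 + 0.0721)/(1 + 0.0428) − 1 = 2.8097%
So the realized real rate is 2.81%.

2.81%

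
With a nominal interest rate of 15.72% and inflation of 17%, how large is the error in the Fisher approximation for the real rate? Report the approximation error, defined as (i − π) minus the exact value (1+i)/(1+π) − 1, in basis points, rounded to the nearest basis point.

Approximate: r ≈ 15.720% − 17.000% = -1.2800%
Exact: (1 + 0.1572)/(1 + 0.1700) − 1 = -1.0940%
Error = -1.2800% − (-1.0940%) = -0.1860% → -19 basis points.

-19 basis points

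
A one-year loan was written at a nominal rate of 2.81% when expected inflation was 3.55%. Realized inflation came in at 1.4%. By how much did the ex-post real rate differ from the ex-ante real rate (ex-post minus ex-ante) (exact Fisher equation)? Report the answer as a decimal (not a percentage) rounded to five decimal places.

0.02105

Ex-ante: (1 + 0.0281)/(1 + 0.0355) − 1 = -0.7146%
Ex-post: (1 + 0.0281)/(1 + 0.0140) − 1 = 1.3905%
Difference (ex-post − ex-ante) = 2.1052% → 0.02105.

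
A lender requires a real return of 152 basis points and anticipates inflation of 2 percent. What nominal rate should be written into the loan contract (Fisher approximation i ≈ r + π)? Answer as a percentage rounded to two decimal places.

i ≈ r + π = 1.52% + 2% = 3.52%.

3.52%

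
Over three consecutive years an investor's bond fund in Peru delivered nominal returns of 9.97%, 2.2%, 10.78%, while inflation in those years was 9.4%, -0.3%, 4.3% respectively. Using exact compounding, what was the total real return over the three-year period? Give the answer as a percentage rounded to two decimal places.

9.44%

Compound the nominal returns: 1.0997 × 1.0220 × 1.1078 = 1.245049.
Compound inflation: 1.0940 × 0.9970 × 1.0430 = 1.137619.
Deflate: 1.245049 / 1.137619 = 1.094434.
Total real return = 1.094434 − 1 → 9.44%.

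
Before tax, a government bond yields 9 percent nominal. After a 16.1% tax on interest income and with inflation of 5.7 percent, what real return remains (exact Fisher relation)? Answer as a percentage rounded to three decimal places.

After-tax nominal return = 9% × (1 − 0.161) = 7.5510%.
1 + r = 1.07551 / 1.05700 = 1.017512
After-tax real rate = 1.017512 − 1 → 1.751%.

1.751%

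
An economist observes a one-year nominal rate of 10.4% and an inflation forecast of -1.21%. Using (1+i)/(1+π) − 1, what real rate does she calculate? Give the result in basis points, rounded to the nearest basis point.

1175 basis points

By the Fisher relation, 1 + r = (1 + i)/(1 + π).
1 + r = 1.10400 / 0.98790 = 1.117522
r = 1.117522 − 1 = 11.7522%, i.e. 1175 basis points.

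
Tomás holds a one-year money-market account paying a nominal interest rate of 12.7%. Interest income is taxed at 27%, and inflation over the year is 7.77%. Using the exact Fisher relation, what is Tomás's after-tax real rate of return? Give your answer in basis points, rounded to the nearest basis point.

139 basis points

After-tax nominal return = 12.7% × (1 − 0.27) = 9.2710%.
1 + r = 1.09271 / 1.07770 = 1.013928
After-tax real rate = 1.013928 − 1 → 139 basis points.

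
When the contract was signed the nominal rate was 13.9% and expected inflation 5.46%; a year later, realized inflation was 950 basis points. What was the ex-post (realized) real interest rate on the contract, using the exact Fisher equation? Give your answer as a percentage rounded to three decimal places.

Ex-post: (1 + 0.1390)/(1 + 0.0950) − 1 = 4.0183%
So the realized real rate is 4.018%.

4.018%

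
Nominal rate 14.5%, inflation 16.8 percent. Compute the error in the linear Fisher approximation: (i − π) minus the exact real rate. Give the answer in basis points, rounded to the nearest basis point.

-33 basis points

Approximate: r ≈ 14.500% − 16.800% = -2.3000%
Exact: (1 + 0.1450)/(1 + 0.1680) − 1 = -1.9692%
Error = -2.3000% − (-1.9692%) = -0.3308% → -33 basis points.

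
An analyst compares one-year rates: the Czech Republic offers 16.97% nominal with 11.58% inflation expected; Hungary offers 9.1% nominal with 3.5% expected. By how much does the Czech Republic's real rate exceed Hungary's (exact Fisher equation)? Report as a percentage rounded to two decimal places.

The Czech Republic: (1 + 0.1697)/(1 + 0.1158) − 1 = 4.8306%
Hungary: (1 + 0.0910)/(1 + 0.0350) − 1 = 5.4106%
Differential = 4.8306% − 5.4106% = -0.5800% → -0.58%.

-0.58%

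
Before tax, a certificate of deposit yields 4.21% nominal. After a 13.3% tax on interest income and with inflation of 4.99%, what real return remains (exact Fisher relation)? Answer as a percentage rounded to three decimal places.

After-tax nominal return = 4.21% × (1 − 0.133) = 3.65007%.
1 + r = 1.0365007 / 1.04990 = 0.987238
After-tax real rate = 0.987238 − 1 → -1.276%.

-1.276%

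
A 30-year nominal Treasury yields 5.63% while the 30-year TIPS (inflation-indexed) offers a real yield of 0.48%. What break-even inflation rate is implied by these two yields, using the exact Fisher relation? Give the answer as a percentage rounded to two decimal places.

(1 + π) = (1 + i)/(1 + r) = 1.05630 / 1.00480 = 1.051254
Break-even inflation = 1.051254 − 1 → 5.13%.

5.13%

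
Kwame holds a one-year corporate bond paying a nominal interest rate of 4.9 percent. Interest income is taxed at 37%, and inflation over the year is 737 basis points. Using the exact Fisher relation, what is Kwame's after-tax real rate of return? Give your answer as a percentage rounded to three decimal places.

After-tax nominal return = 4.9% × (1 − 0.37) = 3.0870%.
1 + r = 1.03087 / 1.07370 = 0.960110
After-tax real rate = 0.960110 − 1 → -3.989%.

-3.989%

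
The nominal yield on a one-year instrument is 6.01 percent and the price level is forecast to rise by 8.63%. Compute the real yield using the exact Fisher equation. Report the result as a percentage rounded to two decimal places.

-2.41%

By the Fisher identity, 1 + r = (1 + i)/(1 + π).
1 + r = 1.06010 / 1.08630 = 0.975881
r = 0.975881 − 1 = -2.4119%, i.e. -2.41%.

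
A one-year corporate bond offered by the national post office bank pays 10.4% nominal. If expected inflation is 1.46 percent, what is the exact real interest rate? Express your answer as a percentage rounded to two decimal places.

8.81%

1 + r = 1.10400 / 1.01460 = 1.088114
r = 1.088114 − 1 = 8.8114%, i.e. 8.81%.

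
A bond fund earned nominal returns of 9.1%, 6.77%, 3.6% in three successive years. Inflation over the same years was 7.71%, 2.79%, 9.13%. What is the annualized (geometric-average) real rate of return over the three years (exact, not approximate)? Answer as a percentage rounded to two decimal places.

Nominal growth factor = 1.0910 × 1.0677 × 1.0360 = 1.20679569
Price-level growth factor = 1.0771 × 1.0279 × 1.0913 = 1.20823398
Real growth factor = 1.20679569 / 1.20823398 = 0.99880959
Annualized real rate = 0.99880959^(1/3) − 1 = -0.0397% → -0.04%.

-0.04%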